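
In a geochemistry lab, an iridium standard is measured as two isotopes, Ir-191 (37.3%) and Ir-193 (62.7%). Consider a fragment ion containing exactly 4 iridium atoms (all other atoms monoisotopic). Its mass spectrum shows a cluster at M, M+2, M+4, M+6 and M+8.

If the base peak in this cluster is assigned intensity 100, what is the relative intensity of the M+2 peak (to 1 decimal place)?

35.4

Term probabilities: M 0.0194, M+2 0.1302, M+4 0.3282, M+6 0.3678, M+8 0.1546. Base peak = M+6.
P(M+6) = C(4,3) × 0.373^1 × 0.627^3 = 4 × 0.3730 × 0.24649188 = 0.367766 (base)
P(M+2) = C(4,1) × 0.373^3 × 0.627^1 = 4 × 0.05189512 × 0.6270 = 0.130153
Relative intensity = 0.130153 / 0.367766 × 100 = 35.4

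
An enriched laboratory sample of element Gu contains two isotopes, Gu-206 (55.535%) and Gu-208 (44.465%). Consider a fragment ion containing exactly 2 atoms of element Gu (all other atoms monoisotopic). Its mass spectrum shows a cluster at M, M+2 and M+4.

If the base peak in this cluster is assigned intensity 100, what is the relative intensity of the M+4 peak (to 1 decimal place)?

40.0

Term probabilities: M 0.3084, M+2 0.4939, M+4 0.1977. Base peak = M+2.
P(M+2) = C(2,1) × 0.55535^1 × 0.44465^1 = 2 × 0.55535 × 0.44465 = 0.493873 (base)
P(M+4) = C(2,2) × 0.55535^0 × 0.44465^2 = 1 × 1.0000 × 0.19771362 = 0.197714
Relative intensity = 0.197714 / 0.493873 × 100 = 40.0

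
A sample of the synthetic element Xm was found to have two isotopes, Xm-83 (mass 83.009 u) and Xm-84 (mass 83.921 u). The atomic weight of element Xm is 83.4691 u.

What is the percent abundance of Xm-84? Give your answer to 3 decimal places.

50.450%

Writing the weighted mean with unknown fraction x of Xm-83:
83.009·x + 83.921·(1 − x) = 83.4691
(83.009 − 83.921)·x = 83.4691 − 83.921
x = -0.4519 / -0.912 = 0.49550 → 49.550% Xm-83, 50.450% Xm-84.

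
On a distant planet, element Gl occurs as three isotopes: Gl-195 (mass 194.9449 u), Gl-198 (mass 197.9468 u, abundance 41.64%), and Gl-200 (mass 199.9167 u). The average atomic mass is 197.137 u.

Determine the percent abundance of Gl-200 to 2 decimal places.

18.95%

The remaining 58.36% is split between Gl-195 (fraction x) and Gl-200 (fraction 0.5836 − x).
Substituting: 194.9449x + 199.9167(0.5836 − x) = 114.71195248
(194.9449 − 199.9167)x = -1.95943364  ⇒  x = 0.39411, y = 0.18949
Gl-195: 39.41%, Gl-200: 18.95%.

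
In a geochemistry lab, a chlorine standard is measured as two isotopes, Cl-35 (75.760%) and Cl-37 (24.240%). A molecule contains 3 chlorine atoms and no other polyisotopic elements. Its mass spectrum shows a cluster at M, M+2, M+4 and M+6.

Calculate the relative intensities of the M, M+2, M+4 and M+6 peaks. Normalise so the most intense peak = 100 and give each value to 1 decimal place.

The 3 Cl atoms are independent, so intensities follow the terms of (0.75760 + 0.24240)^3.
P(M) = 0.75760^3 = 0.434830
P(M+2) = 3 × 0.75760^2 × 0.24240^1 = 0.417382
P(M+4) = 3 × 0.75760^1 × 0.24240^2 = 0.133545
P(M+6) = 0.24240^3 = 0.014243
The M peak is largest (0.434830); scaling to 100 gives 100.0 : 96.0 : 30.7 : 3.3.

100.0 : 96.0 : 30.7 : 3.3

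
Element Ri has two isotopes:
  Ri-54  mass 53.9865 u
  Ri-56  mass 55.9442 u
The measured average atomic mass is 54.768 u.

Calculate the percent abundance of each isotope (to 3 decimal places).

With x = fraction of Ri-54 (so Ri-56 is 1 − x):
53.9865·x + 55.9442·(1 − x) = 54.768
(53.9865 − 55.9442)·x = 54.768 − 55.9442
x = -1.1762 / -1.9577 = 0.60081 → 60.081% Ri-54, 39.919% Ri-56.

Ri-54: 60.081%, Ri-56: 39.919%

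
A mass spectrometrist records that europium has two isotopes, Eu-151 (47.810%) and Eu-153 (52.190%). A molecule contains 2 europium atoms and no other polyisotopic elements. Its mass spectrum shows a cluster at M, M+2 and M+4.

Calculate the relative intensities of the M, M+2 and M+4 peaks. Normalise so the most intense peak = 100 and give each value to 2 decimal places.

45.80 : 100.00 : 54.58

The 2 Eu atoms are independent, so intensities follow the terms of (0.47810 + 0.52190)^2.
P(M) = 0.47810^2 = 0.228580
P(M+2) = 2 × 0.47810^1 × 0.52190^1 = 0.499041
P(M+4) = 0.52190^2 = 0.272380
The M+2 peak is largest (0.499041); scaling to 100 gives 45.80 : 100.00 : 54.58.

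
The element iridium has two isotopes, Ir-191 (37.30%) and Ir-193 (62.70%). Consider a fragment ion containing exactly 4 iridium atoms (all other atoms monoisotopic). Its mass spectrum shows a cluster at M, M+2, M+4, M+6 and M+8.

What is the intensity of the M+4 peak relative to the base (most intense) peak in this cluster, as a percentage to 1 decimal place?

89.2%

(0.3730 + 0.6270)^4 gives M 0.0194, M+2 0.1302, M+4 0.3282, M+6 0.3678, M+8 0.1546; the largest is M+6.
P(M+6) = C(4,3) × 0.3730^1 × 0.6270^3 = 4 × 0.3730 × 0.24649188 = 0.367766 (base)
P(M+4) = C(4,2) × 0.3730^2 × 0.6270^2 = 6 × 0.139129 × 0.393129 = 0.328174
Relative intensity = 0.328174 / 0.367766 × 100 = 89.2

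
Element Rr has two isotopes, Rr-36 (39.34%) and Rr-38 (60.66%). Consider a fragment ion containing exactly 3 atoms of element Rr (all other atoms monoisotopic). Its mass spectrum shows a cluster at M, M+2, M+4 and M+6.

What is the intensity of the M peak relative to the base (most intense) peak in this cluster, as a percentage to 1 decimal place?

Binomial terms of (0.3934 + 0.6066)^3: M 0.0609, M+2 0.2816, M+4 0.4343, M+6 0.2232 → M+4 is the base peak.
P(M+4) = C(3,2) × 0.3934^1 × 0.6066^2 = 3 × 0.3934 × 0.36796356 = 0.434271 (base)
P(M) = C(3,0) × 0.3934^3 × 0.6066^0 = 1 × 0.06088398 × 1.0000 = 0.060884
Relative intensity = 0.060884 / 0.434271 × 100 = 14.0

14.0%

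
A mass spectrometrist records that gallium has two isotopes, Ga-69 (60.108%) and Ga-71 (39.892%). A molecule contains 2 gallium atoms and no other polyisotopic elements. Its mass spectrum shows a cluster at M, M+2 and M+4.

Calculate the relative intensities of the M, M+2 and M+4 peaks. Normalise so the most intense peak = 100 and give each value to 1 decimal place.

Each Ga atom is independently Ga-69 (p = 0.60108) or Ga-71 (q = 0.39892); the cluster is the binomial expansion (p + q)^2.
P(M) = 0.60108^2 = 0.361297
P(M+2) = 2 × 0.60108^1 × 0.39892^1 = 0.479566
P(M+4) = 0.39892^2 = 0.159137
The M+2 peak is largest (0.479566); scaling to 100 gives 75.3 : 100.0 : 33.2.

75.3 : 100.0 : 33.2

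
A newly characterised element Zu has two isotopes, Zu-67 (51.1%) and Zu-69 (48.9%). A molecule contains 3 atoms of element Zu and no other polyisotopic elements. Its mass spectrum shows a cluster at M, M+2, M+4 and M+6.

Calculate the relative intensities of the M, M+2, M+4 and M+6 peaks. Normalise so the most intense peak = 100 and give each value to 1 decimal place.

Expanding (0.511 + 0.489)^3:
P(M) = 0.511^3 = 0.133433
P(M+2) = 3 × 0.511^2 × 0.489^1 = 0.383065
P(M+4) = 3 × 0.511^1 × 0.489^2 = 0.366572
P(M+6) = 0.489^3 = 0.116930
The M+2 peak is largest (0.383065); scaling to 100 gives 34.8 : 100.0 : 95.7 : 30.5.

34.8 : 100.0 : 95.7 : 30.5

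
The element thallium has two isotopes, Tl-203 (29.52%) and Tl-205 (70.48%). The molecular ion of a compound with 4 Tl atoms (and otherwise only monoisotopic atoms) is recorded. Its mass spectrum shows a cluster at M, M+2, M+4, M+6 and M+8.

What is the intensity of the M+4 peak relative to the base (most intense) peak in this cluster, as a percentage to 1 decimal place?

(0.2952 + 0.7048)^4 gives M 0.0076, M+2 0.0725, M+4 0.2597, M+6 0.4134, M+8 0.2468; the largest is M+6.
P(M+6) = C(4,3) × 0.2952^1 × 0.7048^3 = 4 × 0.2952 × 0.35010449 = 0.413403 (base)
P(M+4) = C(4,2) × 0.2952^2 × 0.7048^2 = 6 × 0.08714304 × 0.49674304 = 0.259726
Relative intensity = 0.259726 / 0.413403 × 100 = 62.8

62.8%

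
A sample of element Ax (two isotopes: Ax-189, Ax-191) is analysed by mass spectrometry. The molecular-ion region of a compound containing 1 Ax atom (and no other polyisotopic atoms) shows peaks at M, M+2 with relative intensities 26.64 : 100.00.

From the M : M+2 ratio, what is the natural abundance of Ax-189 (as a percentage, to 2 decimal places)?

21.04%

Write p for the Ax-189 fraction. I(M+2)/I(M) = [C(1,1)·p^0·(1−p)] / p^1 = 1·(1−p)/p = 100.00/26.64 = 3.7538
(1−p)/p = 3.7538/1 = 3.7538  ⇒  p = 1/(1 + 3.7538) = 0.2104
Ax-189: 21.04%, Ax-191: 78.96%.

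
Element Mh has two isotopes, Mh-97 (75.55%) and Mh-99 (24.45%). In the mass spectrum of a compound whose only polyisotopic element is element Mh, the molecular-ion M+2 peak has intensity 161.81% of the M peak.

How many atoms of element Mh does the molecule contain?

5

The M+2/M ratio from n Mh atoms is n · q/p = n · 0.2445/0.7555.
n = 1.6181 × 0.7555/0.2445 = 5.00 ≈ 5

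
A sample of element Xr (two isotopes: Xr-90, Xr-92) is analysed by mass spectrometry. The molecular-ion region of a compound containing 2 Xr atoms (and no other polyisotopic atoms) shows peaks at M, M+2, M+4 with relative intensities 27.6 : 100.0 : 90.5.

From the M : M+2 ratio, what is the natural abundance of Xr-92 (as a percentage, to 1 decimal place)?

64.4%

Let p = fractional abundance of Xr-90. I(M+2)/I(M) = [C(2,1)·p^1·(1−p)] / p^2 = 2·(1−p)/p = 100.0/27.6 = 3.6232
(1−p)/p = 3.6232/2 = 1.8116  ⇒  p = 1/(1 + 1.8116) = 0.3557
Xr-90: 35.6%, Xr-92: 64.4%.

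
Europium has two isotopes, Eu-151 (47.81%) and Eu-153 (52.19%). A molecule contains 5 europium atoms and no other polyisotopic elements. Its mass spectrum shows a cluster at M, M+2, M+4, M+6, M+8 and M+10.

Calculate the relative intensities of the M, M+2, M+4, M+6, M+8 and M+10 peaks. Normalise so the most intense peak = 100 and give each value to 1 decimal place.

Expanding (0.4781 + 0.5219)^5:
P(M) = 0.4781^5 = 0.024980
P(M+2) = 5 × 0.4781^4 × 0.5219^1 = 0.136343
P(M+4) = 10 × 0.4781^3 × 0.5219^2 = 0.297667
P(M+6) = 10 × 0.4781^2 × 0.5219^3 = 0.324937
P(M+8) = 5 × 0.4781^1 × 0.5219^4 = 0.177353
P(M+10) = 0.5219^5 = 0.038720
The M+6 peak is largest (0.324937); scaling to 100 gives 7.7 : 42.0 : 91.6 : 100.0 : 54.6 : 11.9.

7.7 : 42.0 : 91.6 : 100.0 : 54.6 : 11.9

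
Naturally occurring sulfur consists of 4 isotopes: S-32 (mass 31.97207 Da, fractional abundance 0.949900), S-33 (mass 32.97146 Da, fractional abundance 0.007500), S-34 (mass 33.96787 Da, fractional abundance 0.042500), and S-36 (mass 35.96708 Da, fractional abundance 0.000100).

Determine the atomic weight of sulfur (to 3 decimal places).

32.065 Da

The abundance-weighted mean is 0.949900 × 31.97207 + 0.007500 × 32.97146 + 0.042500 × 33.96787 + 0.000100 × 35.96708
= 30.370269 + 0.247286 + 1.443634 + 0.003597 = 32.064786 Da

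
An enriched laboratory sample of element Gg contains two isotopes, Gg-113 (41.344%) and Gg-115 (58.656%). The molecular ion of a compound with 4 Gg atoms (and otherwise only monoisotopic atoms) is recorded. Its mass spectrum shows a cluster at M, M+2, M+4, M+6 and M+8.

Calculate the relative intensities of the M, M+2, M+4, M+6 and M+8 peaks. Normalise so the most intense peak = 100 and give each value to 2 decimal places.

8.28 : 46.99 : 100.00 : 94.58 : 33.55

Each Gg atom is independently Gg-113 (p = 0.41344) or Gg-115 (q = 0.58656); the cluster is the binomial expansion (p + q)^4.
P(M) = 0.41344^4 = 0.029218
P(M+2) = 4 × 0.41344^3 × 0.58656^1 = 0.165810
P(M+4) = 6 × 0.41344^2 × 0.58656^2 = 0.352859
P(M+6) = 4 × 0.41344^1 × 0.58656^3 = 0.333741
P(M+8) = 0.58656^4 = 0.118372
The M+4 peak is largest (0.352859); scaling to 100 gives 8.28 : 46.99 : 100.00 : 94.58 : 33.55.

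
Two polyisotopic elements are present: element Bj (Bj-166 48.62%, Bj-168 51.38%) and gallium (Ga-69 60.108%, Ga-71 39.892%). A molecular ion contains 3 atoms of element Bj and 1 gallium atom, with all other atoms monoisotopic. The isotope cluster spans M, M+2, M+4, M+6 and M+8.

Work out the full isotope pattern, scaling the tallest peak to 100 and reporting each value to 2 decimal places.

18.33 : 70.29 : 100.00 : 62.40 : 14.36

Element Bj pattern (n=3): 0.11493303 : 0.36437222 : 0.38505646 : 0.13563829
Gallium pattern (n=1): 0.60108 : 0.39892
Convolve the two distributions (both contribute in 2-u steps):
  M: 0.11493303×0.60108 = 0.069084
  M+2: 0.11493303×0.39892 + 0.36437222×0.60108 = 0.264866
  M+4: 0.36437222×0.39892 + 0.38505646×0.60108 = 0.376805
  M+6: 0.38505646×0.39892 + 0.13563829×0.60108 = 0.235136
  M+8: 0.13563829×0.39892 = 0.054109
Scale to base peak (0.376805) = 100: 18.33 : 70.29 : 100.00 : 62.40 : 14.36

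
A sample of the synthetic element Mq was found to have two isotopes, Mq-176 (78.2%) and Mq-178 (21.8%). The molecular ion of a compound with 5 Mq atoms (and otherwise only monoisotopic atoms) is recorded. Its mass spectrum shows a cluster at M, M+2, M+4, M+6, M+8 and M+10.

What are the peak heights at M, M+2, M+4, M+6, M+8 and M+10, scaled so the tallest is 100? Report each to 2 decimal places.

71.74 : 100.00 : 55.75 : 15.54 : 2.17 : 0.12

The 5 Mq atoms are independent, so intensities follow the terms of (0.782 + 0.218)^5.
P(M) = 0.782^5 = 0.292438
P(M+2) = 5 × 0.782^4 × 0.218^1 = 0.407618
P(M+4) = 10 × 0.782^3 × 0.218^2 = 0.227265
P(M+6) = 10 × 0.782^2 × 0.218^3 = 0.063355
P(M+8) = 5 × 0.782^1 × 0.218^4 = 0.008831
P(M+10) = 0.218^5 = 0.000492
The M+2 peak is largest (0.407618); scaling to 100 gives 71.74 : 100.00 : 55.75 : 15.54 : 2.17 : 0.12.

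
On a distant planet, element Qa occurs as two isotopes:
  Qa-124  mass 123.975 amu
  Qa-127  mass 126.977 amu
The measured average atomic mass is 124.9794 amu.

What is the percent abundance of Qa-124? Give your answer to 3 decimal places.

66.542%

With x = fraction of Qa-124 (so Qa-127 is 1 − x):
123.975·x + 126.977·(1 − x) = 124.9794
(123.975 − 126.977)·x = 124.9794 − 126.977
x = -1.9976 / -3.002 = 0.66542 → 66.542% Qa-124, 33.458% Qa-127.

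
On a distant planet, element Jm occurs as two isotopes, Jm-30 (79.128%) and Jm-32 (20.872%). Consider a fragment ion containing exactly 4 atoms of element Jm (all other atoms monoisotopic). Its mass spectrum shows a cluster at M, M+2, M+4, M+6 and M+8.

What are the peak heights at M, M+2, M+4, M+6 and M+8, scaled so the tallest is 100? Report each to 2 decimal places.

94.78 : 100.00 : 39.57 : 6.96 : 0.46

Each Jm atom is independently Jm-30 (p = 0.79128) or Jm-32 (q = 0.20872); the cluster is the binomial expansion (p + q)^4.
P(M) = 0.79128^4 = 0.392031
P(M+2) = 4 × 0.79128^3 × 0.20872^1 = 0.413632
P(M+4) = 6 × 0.79128^2 × 0.20872^2 = 0.163659
P(M+6) = 4 × 0.79128^1 × 0.20872^3 = 0.028779
P(M+8) = 0.20872^4 = 0.001898
The M+2 peak is largest (0.413632); scaling to 100 gives 94.78 : 100.00 : 39.57 : 6.96 : 0.46.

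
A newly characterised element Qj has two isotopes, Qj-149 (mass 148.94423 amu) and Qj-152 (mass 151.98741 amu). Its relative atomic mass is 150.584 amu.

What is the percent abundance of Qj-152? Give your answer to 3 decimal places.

53.883%

With x = fraction of Qj-149 (so Qj-152 is 1 − x):
148.94423·x + 151.98741·(1 − x) = 150.584
(148.94423 − 151.98741)·x = 150.584 − 151.98741
x = -1.40341 / -3.04318 = 0.46117 → 46.117% Qj-149, 53.883% Qj-152.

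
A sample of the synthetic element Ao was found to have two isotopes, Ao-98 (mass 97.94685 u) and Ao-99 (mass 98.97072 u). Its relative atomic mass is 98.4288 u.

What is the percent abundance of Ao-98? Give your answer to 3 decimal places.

52.929%

With x = fraction of Ao-98 (so Ao-99 is 1 − x):
97.94685·x + 98.97072·(1 − x) = 98.4288
(97.94685 − 98.97072)·x = 98.4288 − 98.97072
x = -0.54192 / -1.02387 = 0.52929 → 52.929% Ao-98, 47.071% Ao-99.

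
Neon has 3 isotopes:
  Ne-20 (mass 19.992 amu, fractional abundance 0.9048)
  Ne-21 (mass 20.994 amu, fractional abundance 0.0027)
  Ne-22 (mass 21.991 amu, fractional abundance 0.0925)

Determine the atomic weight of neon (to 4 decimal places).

20.1796 amu

The abundance-weighted mean is 0.9048 × 19.992 + 0.0027 × 20.994 + 0.0925 × 21.991
= 18.08876 + 0.05668 + 2.03417 = 20.17961 amu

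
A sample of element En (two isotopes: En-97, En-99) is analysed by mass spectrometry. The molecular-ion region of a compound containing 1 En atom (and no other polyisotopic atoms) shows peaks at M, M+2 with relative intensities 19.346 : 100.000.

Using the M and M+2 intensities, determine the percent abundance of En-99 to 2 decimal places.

83.79%

Let p = fractional abundance of En-97. I(M+2)/I(M) = [C(1,1)·p^0·(1−p)] / p^1 = 1·(1−p)/p = 100.000/19.346 = 5.1690
(1−p)/p = 5.1690/1 = 5.1690  ⇒  p = 1/(1 + 5.1690) = 0.1621
En-97: 16.21%, En-99: 83.79%.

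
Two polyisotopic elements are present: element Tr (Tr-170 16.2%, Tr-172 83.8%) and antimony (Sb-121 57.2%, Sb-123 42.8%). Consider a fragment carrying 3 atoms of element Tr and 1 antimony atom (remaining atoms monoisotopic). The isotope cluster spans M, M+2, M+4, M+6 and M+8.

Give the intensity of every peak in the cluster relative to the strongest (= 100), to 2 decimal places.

0.50 : 8.20 : 46.29 : 100.00 : 52.18

Element Tr pattern (n=3): 0.00425153 : 0.06597742 : 0.34129058 : 0.58848047
Antimony pattern (n=1): 0.5720 : 0.4280
Convolve the two distributions (both contribute in 2-u steps):
  M: 0.00425153×0.5720 = 0.002432
  M+2: 0.00425153×0.4280 + 0.06597742×0.5720 = 0.039559
  M+4: 0.06597742×0.4280 + 0.34129058×0.5720 = 0.223457
  M+6: 0.34129058×0.4280 + 0.58848047×0.5720 = 0.482683
  M+8: 0.58848047×0.4280 = 0.251870
Scale to base peak (0.482683) = 100: 0.50 : 8.20 : 46.29 : 100.00 : 52.18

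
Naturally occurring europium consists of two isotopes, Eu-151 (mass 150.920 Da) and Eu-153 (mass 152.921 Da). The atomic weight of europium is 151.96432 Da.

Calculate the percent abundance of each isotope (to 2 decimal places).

Writing the weighted mean with unknown fraction x of Eu-151:
150.920·x + 152.921·(1 − x) = 151.96432
(150.920 − 152.921)·x = 151.96432 − 152.921
x = -0.95668 / -2.001 = 0.47810 → 47.81% Eu-151, 52.19% Eu-153.

Eu-151: 47.81%, Eu-153: 52.19%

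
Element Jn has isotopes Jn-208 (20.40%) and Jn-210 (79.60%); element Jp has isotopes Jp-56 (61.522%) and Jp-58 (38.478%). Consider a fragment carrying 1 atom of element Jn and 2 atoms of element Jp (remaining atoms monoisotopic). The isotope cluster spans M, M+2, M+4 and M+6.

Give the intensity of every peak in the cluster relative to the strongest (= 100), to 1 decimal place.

19.0 : 97.7 : 100.0 : 29.0

Element Jn pattern (n=1): 0.2040 : 0.7960
Element Jp pattern (n=2): 0.37849565 : 0.4734487 : 0.14805565
Convolve the two distributions (both contribute in 2-u steps):
  M: 0.2040×0.37849565 = 0.077213
  M+2: 0.2040×0.4734487 + 0.7960×0.37849565 = 0.397866
  M+4: 0.2040×0.14805565 + 0.7960×0.4734487 = 0.407069
  M+6: 0.7960×0.14805565 = 0.117852
Scale to base peak (0.407069) = 100: 19.0 : 97.7 : 100.0 : 29.0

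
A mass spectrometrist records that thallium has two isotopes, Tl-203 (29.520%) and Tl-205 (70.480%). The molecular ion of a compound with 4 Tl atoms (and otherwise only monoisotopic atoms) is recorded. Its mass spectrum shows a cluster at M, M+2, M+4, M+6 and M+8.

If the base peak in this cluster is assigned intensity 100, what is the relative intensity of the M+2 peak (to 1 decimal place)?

17.5

(0.29520 + 0.70480)^4 gives M 0.0076, M+2 0.0725, M+4 0.2597, M+6 0.4134, M+8 0.2468; the largest is M+6.
P(M+6) = C(4,3) × 0.29520^1 × 0.70480^3 = 4 × 0.2952 × 0.35010449 = 0.413403 (base)
P(M+2) = C(4,1) × 0.29520^3 × 0.70480^1 = 4 × 0.02572463 × 0.7048 = 0.072523
Relative intensity = 0.072523 / 0.413403 × 100 = 17.5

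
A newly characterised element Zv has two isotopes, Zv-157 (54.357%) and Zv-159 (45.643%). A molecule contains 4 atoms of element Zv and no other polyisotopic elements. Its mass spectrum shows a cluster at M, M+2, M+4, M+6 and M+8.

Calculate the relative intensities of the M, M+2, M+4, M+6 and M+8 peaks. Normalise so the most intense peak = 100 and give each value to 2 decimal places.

23.64 : 79.39 : 100.00 : 55.98 : 11.75

Expanding (0.54357 + 0.45643)^4:
P(M) = 0.54357^4 = 0.087302
P(M+2) = 4 × 0.54357^3 × 0.45643^1 = 0.293225
P(M+4) = 6 × 0.54357^2 × 0.45643^2 = 0.369327
P(M+6) = 4 × 0.54357^1 × 0.45643^3 = 0.206746
P(M+8) = 0.45643^4 = 0.043401
The M+4 peak is largest (0.369327); scaling to 100 gives 23.64 : 79.39 : 100.00 : 55.98 : 11.75.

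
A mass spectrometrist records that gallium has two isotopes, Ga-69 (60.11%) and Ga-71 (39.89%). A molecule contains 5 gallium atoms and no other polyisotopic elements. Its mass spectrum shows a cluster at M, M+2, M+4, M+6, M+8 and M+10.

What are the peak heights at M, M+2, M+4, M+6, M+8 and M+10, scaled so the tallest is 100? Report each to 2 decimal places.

22.71 : 75.34 : 100.00 : 66.36 : 22.02 : 2.92

Expanding (0.6011 + 0.3989)^5:
P(M) = 0.6011^5 = 0.078475
P(M+2) = 5 × 0.6011^4 × 0.3989^1 = 0.260388
P(M+4) = 10 × 0.6011^3 × 0.3989^2 = 0.345596
P(M+6) = 10 × 0.6011^2 × 0.3989^3 = 0.229343
P(M+8) = 5 × 0.6011^1 × 0.3989^4 = 0.076098
P(M+10) = 0.3989^5 = 0.010100
The M+4 peak is largest (0.345596); scaling to 100 gives 22.71 : 75.34 : 100.00 : 66.36 : 22.02 : 2.92.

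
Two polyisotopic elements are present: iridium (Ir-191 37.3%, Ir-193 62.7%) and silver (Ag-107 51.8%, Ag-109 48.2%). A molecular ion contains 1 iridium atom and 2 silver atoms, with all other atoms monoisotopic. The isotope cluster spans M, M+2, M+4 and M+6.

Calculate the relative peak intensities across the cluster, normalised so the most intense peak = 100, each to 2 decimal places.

25.04 : 88.68 : 100.00 : 36.44

Iridium pattern (n=1): 0.3730 : 0.6270
Silver pattern (n=2): 0.268324 : 0.499352 : 0.232324
Convolve the two distributions (both contribute in 2-u steps):
  M: 0.3730×0.268324 = 0.100085
  M+2: 0.3730×0.499352 + 0.6270×0.268324 = 0.354497
  M+4: 0.3730×0.232324 + 0.6270×0.499352 = 0.399751
  M+6: 0.6270×0.232324 = 0.145667
Scale to base peak (0.399751) = 100: 25.04 : 88.68 : 100.00 : 36.44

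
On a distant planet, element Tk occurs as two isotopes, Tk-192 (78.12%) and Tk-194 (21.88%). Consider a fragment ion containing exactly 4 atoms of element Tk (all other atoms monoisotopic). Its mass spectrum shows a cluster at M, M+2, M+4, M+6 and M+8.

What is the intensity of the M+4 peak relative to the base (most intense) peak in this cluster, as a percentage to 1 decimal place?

Binomial terms of (0.7812 + 0.2188)^4: M 0.3724, M+2 0.4172, M+4 0.1753, M+6 0.0327, M+8 0.0023 → M+2 is the base peak.
P(M+2) = C(4,1) × 0.7812^3 × 0.2188^1 = 4 × 0.47674561 × 0.2188 = 0.417248 (base)
P(M+4) = C(4,2) × 0.7812^2 × 0.2188^2 = 6 × 0.61027344 × 0.04787344 = 0.175295
Relative intensity = 0.175295 / 0.417248 × 100 = 42.0

42.0%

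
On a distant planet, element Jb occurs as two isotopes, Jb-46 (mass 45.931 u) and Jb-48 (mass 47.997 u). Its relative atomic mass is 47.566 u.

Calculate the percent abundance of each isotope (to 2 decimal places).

With x = fraction of Jb-46 (so Jb-48 is 1 − x):
45.931·x + 47.997·(1 − x) = 47.566
(45.931 − 47.997)·x = 47.566 − 47.997
x = -0.431 / -2.066 = 0.20862 → 20.86% Jb-46, 79.14% Jb-48.

Jb-46: 20.86%, Jb-48: 79.14%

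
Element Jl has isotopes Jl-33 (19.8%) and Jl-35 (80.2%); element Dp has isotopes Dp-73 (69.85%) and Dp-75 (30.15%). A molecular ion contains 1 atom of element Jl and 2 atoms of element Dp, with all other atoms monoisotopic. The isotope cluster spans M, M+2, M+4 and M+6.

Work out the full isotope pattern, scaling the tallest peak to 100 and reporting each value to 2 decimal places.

Element Jl pattern (n=1): 0.1980 : 0.8020
Element Dp pattern (n=2): 0.48790225 : 0.4211955 : 0.09090225
Convolve the two distributions (both contribute in 2-u steps):
  M: 0.1980×0.48790225 = 0.096605
  M+2: 0.1980×0.4211955 + 0.8020×0.48790225 = 0.474694
  M+4: 0.1980×0.09090225 + 0.8020×0.4211955 = 0.355797
  M+6: 0.8020×0.09090225 = 0.072904
Scale to base peak (0.474694) = 100: 20.35 : 100.00 : 74.95 : 15.36

20.35 : 100.00 : 74.95 : 15.36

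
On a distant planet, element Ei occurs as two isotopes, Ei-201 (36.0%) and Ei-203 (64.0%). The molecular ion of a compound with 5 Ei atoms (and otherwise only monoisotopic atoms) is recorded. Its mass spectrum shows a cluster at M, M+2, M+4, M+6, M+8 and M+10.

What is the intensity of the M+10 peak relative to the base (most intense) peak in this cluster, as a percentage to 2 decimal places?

31.60%

(0.360 + 0.640)^5 gives M 0.0060, M+2 0.0537, M+4 0.1911, M+6 0.3397, M+8 0.3020, M+10 0.1074; the largest is M+6.
P(M+6) = C(5,3) × 0.360^2 × 0.640^3 = 10 × 0.1296 × 0.262144 = 0.339739 (base)
P(M+10) = C(5,5) × 0.360^0 × 0.640^5 = 1 × 1.0000 × 0.10737418 = 0.107374
Relative intensity = 0.107374 / 0.339739 × 100 = 31.60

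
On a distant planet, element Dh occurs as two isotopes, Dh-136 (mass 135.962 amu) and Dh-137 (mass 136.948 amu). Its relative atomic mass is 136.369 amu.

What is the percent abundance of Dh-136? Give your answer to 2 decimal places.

With x = fraction of Dh-136 (so Dh-137 is 1 − x):
135.962·x + 136.948·(1 − x) = 136.369
(135.962 − 136.948)·x = 136.369 − 136.948
x = -0.579 / -0.986 = 0.58722 → 58.72% Dh-136, 41.28% Dh-137.

58.72%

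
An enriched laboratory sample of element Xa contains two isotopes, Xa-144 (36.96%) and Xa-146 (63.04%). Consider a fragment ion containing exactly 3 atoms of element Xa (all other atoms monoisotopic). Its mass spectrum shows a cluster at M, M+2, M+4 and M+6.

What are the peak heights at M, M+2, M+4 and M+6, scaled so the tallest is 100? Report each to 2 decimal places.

11.46 : 58.63 : 100.00 : 56.85

Expanding (0.3696 + 0.6304)^3:
P(M) = 0.3696^3 = 0.050489
P(M+2) = 3 × 0.3696^2 × 0.6304^1 = 0.258346
P(M+4) = 3 × 0.3696^1 × 0.6304^2 = 0.440642
P(M+6) = 0.6304^3 = 0.250524
The M+4 peak is largest (0.440642); scaling to 100 gives 11.46 : 58.63 : 100.00 : 56.85.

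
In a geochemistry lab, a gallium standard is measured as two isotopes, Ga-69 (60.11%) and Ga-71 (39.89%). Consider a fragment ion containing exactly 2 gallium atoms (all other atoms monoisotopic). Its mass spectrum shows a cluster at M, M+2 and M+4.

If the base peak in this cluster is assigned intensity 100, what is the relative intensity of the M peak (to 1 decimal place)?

(0.6011 + 0.3989)^2 gives M 0.3613, M+2 0.4796, M+4 0.1591; the largest is M+2.
P(M+2) = C(2,1) × 0.6011^1 × 0.3989^1 = 2 × 0.6011 × 0.3989 = 0.479558 (base)
P(M) = C(2,0) × 0.6011^2 × 0.3989^0 = 1 × 0.36132121 × 1.0000 = 0.361321
Relative intensity = 0.361321 / 0.479558 × 100 = 75.3

75.3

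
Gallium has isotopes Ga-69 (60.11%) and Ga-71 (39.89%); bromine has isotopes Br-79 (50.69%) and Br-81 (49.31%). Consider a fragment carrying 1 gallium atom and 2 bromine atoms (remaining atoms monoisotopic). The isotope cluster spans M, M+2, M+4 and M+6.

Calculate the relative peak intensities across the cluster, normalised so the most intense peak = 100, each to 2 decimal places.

38.33 : 100.00 : 85.75 : 24.07

Gallium pattern (n=1): 0.6011 : 0.3989
Bromine pattern (n=2): 0.25694761 : 0.49990478 : 0.24314761
Convolve the two distributions (both contribute in 2-u steps):
  M: 0.6011×0.25694761 = 0.154451
  M+2: 0.6011×0.49990478 + 0.3989×0.25694761 = 0.402989
  M+4: 0.6011×0.24314761 + 0.3989×0.49990478 = 0.345568
  M+6: 0.3989×0.24314761 = 0.096992
Scale to base peak (0.402989) = 100: 38.33 : 100.00 : 85.75 : 24.07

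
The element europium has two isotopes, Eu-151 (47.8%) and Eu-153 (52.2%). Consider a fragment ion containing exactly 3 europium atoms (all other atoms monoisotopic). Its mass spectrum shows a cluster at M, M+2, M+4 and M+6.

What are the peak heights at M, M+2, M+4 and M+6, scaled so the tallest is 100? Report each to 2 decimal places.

Expanding (0.478 + 0.522)^3:
P(M) = 0.478^3 = 0.109215
P(M+2) = 3 × 0.478^2 × 0.522^1 = 0.357806
P(M+4) = 3 × 0.478^1 × 0.522^2 = 0.390742
P(M+6) = 0.522^3 = 0.142237
The M+4 peak is largest (0.390742); scaling to 100 gives 27.95 : 91.57 : 100.00 : 36.40.

27.95 : 91.57 : 100.00 : 36.40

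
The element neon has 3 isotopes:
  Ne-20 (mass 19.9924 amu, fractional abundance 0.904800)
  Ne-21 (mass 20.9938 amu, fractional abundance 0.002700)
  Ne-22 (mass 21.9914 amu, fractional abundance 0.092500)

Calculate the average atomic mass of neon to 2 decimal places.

Average mass = Σ (abundance × isotope mass) = 0.904800 × 19.9924 + 0.002700 × 20.9938 + 0.092500 × 21.9914
= 18.08912 + 0.05668 + 2.03420 = 20.18000 amu

20.18 amu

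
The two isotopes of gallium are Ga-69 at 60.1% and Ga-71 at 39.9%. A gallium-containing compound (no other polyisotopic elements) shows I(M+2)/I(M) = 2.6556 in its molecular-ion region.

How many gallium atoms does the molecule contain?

4

For n independent Ga atoms, I(M+2)/I(M) = n · (abundance Ga-71) / (abundance Ga-69) = n · 0.399/0.601.
n = 2.6556 × 0.601/0.399 = 4.00 ≈ 4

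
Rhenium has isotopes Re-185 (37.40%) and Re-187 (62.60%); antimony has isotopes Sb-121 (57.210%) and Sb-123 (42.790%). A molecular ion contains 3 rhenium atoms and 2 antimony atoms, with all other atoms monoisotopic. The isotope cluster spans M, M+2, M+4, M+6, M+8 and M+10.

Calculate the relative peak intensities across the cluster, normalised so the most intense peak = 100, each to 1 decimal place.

5.0 : 32.5 : 82.1 : 100.0 : 58.4 : 13.1

Rhenium pattern (n=3): 0.05231362 : 0.26268713 : 0.43968487 : 0.24531438
Antimony pattern (n=2): 0.32729841 : 0.48960318 : 0.18309841
Convolve the two distributions (both contribute in 2-u steps):
  M: 0.05231362×0.32729841 = 0.017122
  M+2: 0.05231362×0.48960318 + 0.26268713×0.32729841 = 0.111590
  M+4: 0.05231362×0.18309841 + 0.26268713×0.48960318 + 0.43968487×0.32729841 = 0.282099
  M+6: 0.26268713×0.18309841 + 0.43968487×0.48960318 + 0.24531438×0.32729841 = 0.343660
  M+8: 0.43968487×0.18309841 + 0.24531438×0.48960318 = 0.200612
  M+10: 0.24531438×0.18309841 = 0.044917
Scale to base peak (0.343660) = 100: 5.0 : 32.5 : 82.1 : 100.0 : 58.4 : 13.1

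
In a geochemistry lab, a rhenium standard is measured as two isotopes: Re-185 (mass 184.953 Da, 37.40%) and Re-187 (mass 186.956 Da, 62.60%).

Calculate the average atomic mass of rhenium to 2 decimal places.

The abundance-weighted mean is 0.3740 × 184.953 + 0.6260 × 186.956
= 69.1724 + 117.0345 = 186.2069 Da

186.21 Da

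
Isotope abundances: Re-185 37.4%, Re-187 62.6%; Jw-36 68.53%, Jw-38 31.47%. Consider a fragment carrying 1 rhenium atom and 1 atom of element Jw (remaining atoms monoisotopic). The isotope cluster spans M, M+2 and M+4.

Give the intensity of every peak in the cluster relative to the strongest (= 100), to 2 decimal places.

46.88 : 100.00 : 36.04

Rhenium pattern (n=1): 0.3740 : 0.6260
Element Jw pattern (n=1): 0.6853 : 0.3147
Convolve the two distributions (both contribute in 2-u steps):
  M: 0.3740×0.6853 = 0.256302
  M+2: 0.3740×0.3147 + 0.6260×0.6853 = 0.546696
  M+4: 0.6260×0.3147 = 0.197002
Scale to base peak (0.546696) = 100: 46.88 : 100.00 : 36.04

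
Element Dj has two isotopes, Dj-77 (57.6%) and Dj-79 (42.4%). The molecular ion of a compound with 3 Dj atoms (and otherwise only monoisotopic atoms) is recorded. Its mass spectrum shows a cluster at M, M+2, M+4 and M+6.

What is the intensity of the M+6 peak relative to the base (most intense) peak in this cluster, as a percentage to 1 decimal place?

Term probabilities: M 0.1911, M+2 0.4220, M+4 0.3107, M+6 0.0762. Base peak = M+2.
P(M+2) = C(3,1) × 0.576^2 × 0.424^1 = 3 × 0.331776 × 0.4240 = 0.422019 (base)
P(M+6) = C(3,3) × 0.576^0 × 0.424^3 = 1 × 1.0000 × 0.07622502 = 0.076225
Relative intensity = 0.076225 / 0.422019 × 100 = 18.1

18.1%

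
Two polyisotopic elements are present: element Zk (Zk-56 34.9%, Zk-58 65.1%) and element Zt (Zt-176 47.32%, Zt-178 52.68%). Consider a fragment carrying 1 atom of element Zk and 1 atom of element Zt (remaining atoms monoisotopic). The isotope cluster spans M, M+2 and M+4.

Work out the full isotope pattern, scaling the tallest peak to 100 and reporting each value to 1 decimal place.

Element Zk pattern (n=1): 0.3490 : 0.6510
Element Zt pattern (n=1): 0.4732 : 0.5268
Convolve the two distributions (both contribute in 2-u steps):
  M: 0.3490×0.4732 = 0.165147
  M+2: 0.3490×0.5268 + 0.6510×0.4732 = 0.491906
  M+4: 0.6510×0.5268 = 0.342947
Scale to base peak (0.491906) = 100: 33.6 : 100.0 : 69.7

33.6 : 100.0 : 69.7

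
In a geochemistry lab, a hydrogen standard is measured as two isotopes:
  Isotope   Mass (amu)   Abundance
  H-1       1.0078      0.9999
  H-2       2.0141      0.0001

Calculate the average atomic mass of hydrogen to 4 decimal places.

1.0079 amu

Weight each isotope mass by its fractional abundance: 0.9999 × 1.0078 + 0.0001 × 2.0141
= 1.00770 + 0.00020 = 1.00790 amu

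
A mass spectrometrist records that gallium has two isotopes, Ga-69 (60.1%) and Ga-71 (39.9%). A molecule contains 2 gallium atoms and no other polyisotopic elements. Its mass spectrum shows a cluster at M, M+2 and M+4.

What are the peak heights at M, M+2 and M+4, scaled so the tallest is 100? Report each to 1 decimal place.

The 2 Ga atoms are independent, so intensities follow the terms of (0.601 + 0.399)^2.
P(M) = 0.601^2 = 0.361201
P(M+2) = 2 × 0.601^1 × 0.399^1 = 0.479598
P(M+4) = 0.399^2 = 0.159201
The M+2 peak is largest (0.479598); scaling to 100 gives 75.3 : 100.0 : 33.2.

75.3 : 100.0 : 33.2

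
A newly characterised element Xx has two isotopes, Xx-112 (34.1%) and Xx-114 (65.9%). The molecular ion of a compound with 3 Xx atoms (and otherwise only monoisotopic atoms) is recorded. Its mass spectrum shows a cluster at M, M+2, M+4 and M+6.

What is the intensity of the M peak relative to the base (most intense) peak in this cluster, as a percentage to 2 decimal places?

8.93%

Term probabilities: M 0.0397, M+2 0.2299, M+4 0.4443, M+6 0.2862. Base peak = M+4.
P(M+4) = C(3,2) × 0.341^1 × 0.659^2 = 3 × 0.3410 × 0.434281 = 0.444269 (base)
P(M) = C(3,0) × 0.341^3 × 0.659^0 = 1 × 0.03965182 × 1.0000 = 0.039652
Relative intensity = 0.039652 / 0.444269 × 100 = 8.93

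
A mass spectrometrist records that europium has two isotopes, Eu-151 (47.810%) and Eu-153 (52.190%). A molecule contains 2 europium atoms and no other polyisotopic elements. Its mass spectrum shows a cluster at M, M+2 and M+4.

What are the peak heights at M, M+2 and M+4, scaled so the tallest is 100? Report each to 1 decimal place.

45.8 : 100.0 : 54.6

Expanding (0.47810 + 0.52190)^2:
P(M) = 0.47810^2 = 0.228580
P(M+2) = 2 × 0.47810^1 × 0.52190^1 = 0.499041
P(M+4) = 0.52190^2 = 0.272380
The M+2 peak is largest (0.499041); scaling to 100 gives 45.8 : 100.0 : 54.6.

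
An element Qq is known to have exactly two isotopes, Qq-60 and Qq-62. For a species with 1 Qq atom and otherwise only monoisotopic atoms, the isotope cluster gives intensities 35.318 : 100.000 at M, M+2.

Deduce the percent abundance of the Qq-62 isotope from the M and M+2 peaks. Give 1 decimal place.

73.9%

Write p for the Qq-60 fraction. I(M+2)/I(M) = [C(1,1)·p^0·(1−p)] / p^1 = 1·(1−p)/p = 100.000/35.318 = 2.8314
(1−p)/p = 2.8314/1 = 2.8314  ⇒  p = 1/(1 + 2.8314) = 0.2610
Qq-60: 26.1%, Qq-62: 73.9%.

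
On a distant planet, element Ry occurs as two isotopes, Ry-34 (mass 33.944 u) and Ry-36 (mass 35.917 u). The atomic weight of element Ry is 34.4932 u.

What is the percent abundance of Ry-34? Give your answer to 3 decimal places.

72.164%

Let x be the fractional abundance of Ry-34; then Ry-36 has abundance 1 − x.
33.944·x + 35.917·(1 − x) = 34.4932
(33.944 − 35.917)·x = 34.4932 − 35.917
x = -1.4238 / -1.973 = 0.72164 → 72.164% Ry-34, 27.836% Ry-36.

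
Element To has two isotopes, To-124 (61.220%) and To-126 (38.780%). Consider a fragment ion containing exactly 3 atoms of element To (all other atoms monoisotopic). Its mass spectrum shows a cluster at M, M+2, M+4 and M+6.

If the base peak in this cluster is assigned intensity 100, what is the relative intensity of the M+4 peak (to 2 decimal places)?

63.35

Term probabilities: M 0.2294, M+2 0.4360, M+4 0.2762, M+6 0.0583. Base peak = M+2.
P(M+2) = C(3,1) × 0.61220^2 × 0.38780^1 = 3 × 0.37478884 × 0.3878 = 0.436029 (base)
P(M+4) = C(3,2) × 0.61220^1 × 0.38780^2 = 3 × 0.6122 × 0.15038884 = 0.276204
Relative intensity = 0.276204 / 0.436029 × 100 = 63.35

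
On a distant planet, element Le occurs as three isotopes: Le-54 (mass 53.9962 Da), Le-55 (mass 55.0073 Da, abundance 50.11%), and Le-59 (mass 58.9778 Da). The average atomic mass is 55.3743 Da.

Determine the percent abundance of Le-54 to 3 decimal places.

The remaining 49.89% is split between Le-54 (fraction x) and Le-59 (fraction 0.4989 − x).
Substituting: 53.9962x + 58.9778(0.4989 − x) = 27.81014197
(53.9962 − 58.9778)x = -1.61388245  ⇒  x = 0.32397, y = 0.17493
Le-54: 32.397%, Le-59: 17.493%.

32.397%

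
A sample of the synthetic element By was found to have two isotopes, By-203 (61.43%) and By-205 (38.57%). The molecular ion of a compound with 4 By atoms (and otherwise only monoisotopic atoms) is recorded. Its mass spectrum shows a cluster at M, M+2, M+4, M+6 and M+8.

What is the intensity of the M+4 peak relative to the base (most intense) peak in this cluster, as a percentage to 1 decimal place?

Term probabilities: M 0.1424, M+2 0.3576, M+4 0.3368, M+6 0.1410, M+8 0.0221. Base peak = M+2.
P(M+2) = C(4,1) × 0.6143^3 × 0.3857^1 = 4 × 0.23181501 × 0.3857 = 0.357644 (base)
P(M+4) = C(4,2) × 0.6143^2 × 0.3857^2 = 6 × 0.37736449 × 0.14876449 = 0.336831
Relative intensity = 0.336831 / 0.357644 × 100 = 94.2

94.2%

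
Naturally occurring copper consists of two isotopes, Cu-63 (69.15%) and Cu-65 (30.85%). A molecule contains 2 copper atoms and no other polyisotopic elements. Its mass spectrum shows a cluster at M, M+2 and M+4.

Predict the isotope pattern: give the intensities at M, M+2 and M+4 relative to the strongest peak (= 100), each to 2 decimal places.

100.00 : 89.23 : 19.90

Expanding (0.6915 + 0.3085)^2:
P(M) = 0.6915^2 = 0.478172
P(M+2) = 2 × 0.6915^1 × 0.3085^1 = 0.426656
P(M+4) = 0.3085^2 = 0.095172
The M peak is largest (0.478172); scaling to 100 gives 100.00 : 89.23 : 19.90.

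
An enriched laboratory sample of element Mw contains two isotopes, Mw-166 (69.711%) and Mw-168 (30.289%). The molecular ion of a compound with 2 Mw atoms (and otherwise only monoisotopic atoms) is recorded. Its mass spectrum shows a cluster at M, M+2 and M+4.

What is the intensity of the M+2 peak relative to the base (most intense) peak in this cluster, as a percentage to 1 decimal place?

Binomial terms of (0.69711 + 0.30289)^2: M 0.4860, M+2 0.4223, M+4 0.0917 → M is the base peak.
P(M) = C(2,0) × 0.69711^2 × 0.30289^0 = 1 × 0.48596235 × 1.0000 = 0.485962 (base)
P(M+2) = C(2,1) × 0.69711^1 × 0.30289^1 = 2 × 0.69711 × 0.30289 = 0.422295
Relative intensity = 0.422295 / 0.485962 × 100 = 86.9

86.9%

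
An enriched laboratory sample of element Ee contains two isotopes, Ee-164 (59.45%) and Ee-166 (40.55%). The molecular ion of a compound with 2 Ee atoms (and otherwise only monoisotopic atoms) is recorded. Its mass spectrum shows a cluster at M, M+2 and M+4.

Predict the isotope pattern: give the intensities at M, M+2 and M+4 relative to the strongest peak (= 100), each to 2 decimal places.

The 2 Ee atoms are independent, so intensities follow the terms of (0.5945 + 0.4055)^2.
P(M) = 0.5945^2 = 0.353430
P(M+2) = 2 × 0.5945^1 × 0.4055^1 = 0.482139
P(M+4) = 0.4055^2 = 0.164430
The M+2 peak is largest (0.482139); scaling to 100 gives 73.30 : 100.00 : 34.10.

73.30 : 100.00 : 34.10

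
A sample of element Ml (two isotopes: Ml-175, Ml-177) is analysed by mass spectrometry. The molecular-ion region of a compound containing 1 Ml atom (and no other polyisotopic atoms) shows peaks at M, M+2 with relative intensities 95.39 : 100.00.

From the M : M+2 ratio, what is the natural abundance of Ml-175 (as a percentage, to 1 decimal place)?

48.8%

If p is the fraction of Ml that is Ml-175, then I(M+2)/I(M) = [C(1,1)·p^0·(1−p)] / p^1 = 1·(1−p)/p = 100.00/95.39 = 1.0483
(1−p)/p = 1.0483/1 = 1.0483  ⇒  p = 1/(1 + 1.0483) = 0.4882
Ml-175: 48.8%, Ml-177: 51.2%.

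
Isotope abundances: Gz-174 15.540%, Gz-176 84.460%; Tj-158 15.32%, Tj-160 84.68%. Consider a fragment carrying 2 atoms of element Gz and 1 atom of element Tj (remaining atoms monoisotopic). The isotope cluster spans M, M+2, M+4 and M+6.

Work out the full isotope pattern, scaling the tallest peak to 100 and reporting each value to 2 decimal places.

Element Gz pattern (n=2): 0.02414916 : 0.26250168 : 0.71334916
Element Tj pattern (n=1): 0.1532 : 0.8468
Convolve the two distributions (both contribute in 2-u steps):
  M: 0.02414916×0.1532 = 0.003700
  M+2: 0.02414916×0.8468 + 0.26250168×0.1532 = 0.060665
  M+4: 0.26250168×0.8468 + 0.71334916×0.1532 = 0.331572
  M+6: 0.71334916×0.8468 = 0.604064
Scale to base peak (0.604064) = 100: 0.61 : 10.04 : 54.89 : 100.00

0.61 : 10.04 : 54.89 : 100.00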